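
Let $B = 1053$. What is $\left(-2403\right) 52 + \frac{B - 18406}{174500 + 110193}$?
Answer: $- \frac{35574115861}{284693} \approx -1.2496 \cdot 10^{5}$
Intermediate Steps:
$\left(-2403\right) 52 + \frac{B - 18406}{174500 + 110193} = \left(-2403\right) 52 + \frac{1053 - 18406}{174500 + 110193} = -124956 + \frac{1053 + \left(-44760 + 26354\right)}{284693} = -124956 + \left(1053 - 18406\right) \frac{1}{284693} = -124956 - \frac{17353}{284693} = - \frac{35574115861}{284693}$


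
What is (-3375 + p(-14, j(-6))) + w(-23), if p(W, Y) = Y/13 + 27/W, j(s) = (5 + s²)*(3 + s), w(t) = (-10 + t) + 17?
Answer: -619235/182 ≈ -3402.4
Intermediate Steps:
w(t) = 7 + t
j(s) = (3 + s)*(5 + s²)
p(W, Y) = 27/W + Y/13 (p(W, Y) = Y*(1/13) + 27/W = Y/13 + 27/W = 27/W + Y/13)
(-3375 + p(-14, j(-6))) + w(-23) = (-3375 + (27/(-14) + (15 + (-6)³ + 3*(-6)² + 5*(-6))/13)) + (7 - 23) = (-3375 + (27*(-1/14) + (15 - 216 + 3*36 - 30)/13)) - 16 = (-3375 + (-27/14 + (15 - 216 + 108 - 30)/13)) - 16 = (-3375 + (-27/14 + (1/13)*(-123))) - 16 = (-3375 + (-27/14 - 123/13)) - 16 = (-3375 - 2073/182) - 16 = -616323/182 - 16 = -619235/182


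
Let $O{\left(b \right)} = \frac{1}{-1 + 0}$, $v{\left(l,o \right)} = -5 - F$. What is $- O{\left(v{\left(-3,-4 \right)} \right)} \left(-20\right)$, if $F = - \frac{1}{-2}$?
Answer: $-20$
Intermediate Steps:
$F = \frac{1}{2}$ ($F = \left(-1\right) \left(- \frac{1}{2}\right) = \frac{1}{2} \approx 0.5$)
$v{\left(l,o \right)} = - \frac{11}{2}$ ($v{\left(l,o \right)} = -5 - \frac{1}{2} = - \frac{11}{2}$)
$O{\left(b \right)} = -1$ ($O{\left(b \right)} = \frac{1}{-1} = -1$)
$- O{\left(v{\left(-3,-4 \right)} \right)} \left(-20\right) = \left(-1\right) \left(-1\right) \left(-20\right) = 1 \left(-20\right) = -20$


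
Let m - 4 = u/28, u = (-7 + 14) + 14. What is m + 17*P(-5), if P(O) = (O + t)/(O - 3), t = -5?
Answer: 26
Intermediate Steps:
u = 21 (u = 7 + 14 = 21)
m = 19/4 (m = 4 + 21/28 = 4 + 21*(1/28) = 4 + ¾ = 19/4 ≈ 4.7500)
P(O) = (-5 + O)/(-3 + O) (P(O) = (O - 5)/(O - 3) = (-5 + O)/(-3 + O))
m + 17*P(-5) = 19/4 + 17*((-5 - 5)/(-3 - 5)) = 19/4 + 17*(-10/(-8)) = 19/4 + 17*(-⅛*(-10)) = 19/4 + 17*(5/4) = 19/4 + 85/4 = 26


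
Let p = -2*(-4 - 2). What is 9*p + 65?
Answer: 173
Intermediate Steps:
p = 12 (p = -2*(-6) = 12)
9*p + 65 = 9*12 + 65 = 108 + 65 = 173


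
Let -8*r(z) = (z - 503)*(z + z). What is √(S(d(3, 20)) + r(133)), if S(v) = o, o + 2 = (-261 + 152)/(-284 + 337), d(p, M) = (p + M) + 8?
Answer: √138185310/106 ≈ 110.90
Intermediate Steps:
d(p, M) = 8 + M + p (d(p, M) = (M + p) + 8 = 8 + M + p)
r(z) = -z*(-503 + z)/4 (r(z) = -(z - 503)*(z + z)/8 = -(-503 + z)*2*z/8 = -z*(-503 + z)/4)
o = -215/53 (o = -2 + (-261 + 152)/(-284 + 337) = -2 - 109/53 = -215/53 ≈ -4.0566)
S(v) = -215/53
√(S(d(3, 20)) + r(133)) = √(-215/53 + (¼)*133*(503 - 1*133)) = √(-215/53 + (¼)*133*(503 - 133)) = √(-215/53 + (¼)*133*370) = √(-215/53 + 24605/2) = √(1303635/106) = √138185310/106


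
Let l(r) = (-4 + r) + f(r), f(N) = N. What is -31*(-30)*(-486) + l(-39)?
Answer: -452062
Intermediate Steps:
l(r) = -4 + 2*r (l(r) = (-4 + r) + r = -4 + 2*r)
-31*(-30)*(-486) + l(-39) = -31*(-30)*(-486) + (-4 + 2*(-39)) = 930*(-486) + (-4 - 78) = -451980 - 82 = -452062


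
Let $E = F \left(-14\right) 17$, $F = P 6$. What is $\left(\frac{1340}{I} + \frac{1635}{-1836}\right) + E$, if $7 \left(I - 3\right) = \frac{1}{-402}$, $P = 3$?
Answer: $- \frac{19827576553}{5165892} \approx -3838.2$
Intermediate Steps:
$I = \frac{8441}{2814}$ ($I = 3 + \frac{1}{7 \left(-402\right)} = 3 + \frac{1}{7} \left(- \frac{1}{402}\right) = 3 - \frac{1}{2814} = \frac{8441}{2814} \approx 2.9996$)
$F = 18$ ($F = 3 \cdot 6 = 18$)
$E = -4284$ ($E = 18 \left(-14\right) 17 = \left(-252\right) 17 = -4284$)
$\left(\frac{1340}{I} + \frac{1635}{-1836}\right) + E = \left(\frac{1340}{\frac{8441}{2814}} + \frac{1635}{-1836}\right) - 4284 = \left(1340 \cdot \frac{2814}{8441} + 1635 \left(- \frac{1}{1836}\right)\right) - 4284 = \left(\frac{3770760}{8441} - \frac{545}{612}\right) - 4284 = \frac{2303104775}{5165892} - 4284 = - \frac{19827576553}{5165892}$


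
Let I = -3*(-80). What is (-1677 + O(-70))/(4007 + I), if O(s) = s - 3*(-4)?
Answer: -1735/4247 ≈ -0.40852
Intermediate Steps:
I = 240
O(s) = 12 + s (O(s) = s + 12 = 12 + s)
(-1677 + O(-70))/(4007 + I) = (-1677 + (12 - 70))/(4007 + 240) = (-1677 - 58)/4247 = -1735*1/4247 = -1735/4247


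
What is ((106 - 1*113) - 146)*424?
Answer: -64872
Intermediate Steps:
((106 - 1*113) - 146)*424 = ((106 - 113) - 146)*424 = (-7 - 146)*424 = -153*424 = -64872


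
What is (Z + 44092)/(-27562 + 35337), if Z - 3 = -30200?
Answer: 2779/1555 ≈ 1.7871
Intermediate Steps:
Z = -30197 (Z = 3 - 30200 = -30197)
(Z + 44092)/(-27562 + 35337) = (-30197 + 44092)/(-27562 + 35337) = 13895/7775 = 13895*(1/7775) = 2779/1555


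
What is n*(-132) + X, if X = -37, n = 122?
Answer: -16141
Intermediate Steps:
n*(-132) + X = 122*(-132) - 37 = -16104 - 37 = -16141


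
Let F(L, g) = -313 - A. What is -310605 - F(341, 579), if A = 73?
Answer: -310219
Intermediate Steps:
F(L, g) = -386 (F(L, g) = -313 - 1*73 = -313 - 73 = -386)
-310605 - F(341, 579) = -310605 - 1*(-386) = -310605 + 386 = -310219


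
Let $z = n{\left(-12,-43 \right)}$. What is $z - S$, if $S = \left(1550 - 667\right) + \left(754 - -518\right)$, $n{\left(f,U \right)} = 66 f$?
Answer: $-2947$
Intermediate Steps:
$z = -792$ ($z = 66 \left(-12\right) = -792$)
$S = 2155$ ($S = 883 + \left(754 + 518\right) = 883 + 1272 = 2155$)
$z - S = -792 - 2155 = -2947$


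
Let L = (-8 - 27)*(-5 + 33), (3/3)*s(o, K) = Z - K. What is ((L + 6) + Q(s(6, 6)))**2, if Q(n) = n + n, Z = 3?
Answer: 960400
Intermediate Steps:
s(o, K) = 3 - K
Q(n) = 2*n
L = -980 (L = -35*28 = -980)
((L + 6) + Q(s(6, 6)))**2 = ((-980 + 6) + 2*(3 - 1*6))**2 = (-974 + 2*(3 - 6))**2 = (-974 + 2*(-3))**2 = (-974 - 6)**2 = (-980)**2 = 960400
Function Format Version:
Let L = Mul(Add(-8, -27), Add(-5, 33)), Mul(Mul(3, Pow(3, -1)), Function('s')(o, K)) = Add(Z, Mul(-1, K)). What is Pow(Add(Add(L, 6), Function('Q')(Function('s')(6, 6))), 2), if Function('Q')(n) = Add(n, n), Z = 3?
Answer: 960400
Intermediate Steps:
Function('s')(o, K) = Add(3, Mul(-1, K))
Function('Q')(n) = Mul(2, n)
L = -980 (L = Mul(-35, 28) = -980)
Pow(Add(Add(L, 6), Function('Q')(Function('s')(6, 6))), 2) = Pow(Add(Add(-980, 6), Mul(2, Add(3, Mul(-1, 6)))), 2) = Pow(Add(-974, Mul(2, Add(3, -6))), 2) = Pow(Add(-974, Mul(2, -3)), 2) = Pow(Add(-974, -6), 2) = Pow(-980, 2) = 960400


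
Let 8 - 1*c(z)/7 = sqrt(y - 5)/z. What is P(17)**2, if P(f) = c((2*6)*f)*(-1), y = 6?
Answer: 130347889/41616 ≈ 3132.2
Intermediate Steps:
c(z) = 56 - 7/z (c(z) = 56 - 7*sqrt(6 - 5)/z = 56 - 7*sqrt(1)/z = 56 - 7/z)
P(f) = -56 + 7/(12*f) (P(f) = (56 - 7*1/(12*f))*(-1) = (56 - 7/(12*f))*(-1) = -56 + 7/(12*f))
P(17)**2 = (-56 + (7/12)/17)**2 = (-56 + (7/12)*(1/17))**2 = (-56 + 7/204)**2 = (-11417/204)**2 = 130347889/41616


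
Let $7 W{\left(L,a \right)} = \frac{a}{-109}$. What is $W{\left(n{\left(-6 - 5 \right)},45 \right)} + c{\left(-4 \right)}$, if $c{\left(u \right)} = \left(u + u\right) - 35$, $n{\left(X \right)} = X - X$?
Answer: $- \frac{32854}{763} \approx -43.059$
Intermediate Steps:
$n{\left(X \right)} = 0$
$W{\left(L,a \right)} = - \frac{a}{763}$ ($W{\left(L,a \right)} = \frac{a \frac{1}{-109}}{7} = \frac{a \left(- \frac{1}{109}\right)}{7} = \frac{\left(- \frac{1}{109}\right) a}{7} = - \frac{a}{763}$)
$c{\left(u \right)} = -35 + 2 u$ ($c{\left(u \right)} = 2 u - 35 = -35 + 2 u$)
$W{\left(n{\left(-6 - 5 \right)},45 \right)} + c{\left(-4 \right)} = \left(- \frac{1}{763}\right) 45 + \left(-35 + 2 \left(-4\right)\right) = - \frac{45}{763} - 43 = - \frac{32854}{763}$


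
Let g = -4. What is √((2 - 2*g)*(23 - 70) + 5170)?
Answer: 10*√47 ≈ 68.557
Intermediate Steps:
√((2 - 2*g)*(23 - 70) + 5170) = √((2 - 2*(-4))*(23 - 70) + 5170) = √((2 + 8)*(-47) + 5170) = √(10*(-47) + 5170) = √(-470 + 5170) = √4700 = 10*√47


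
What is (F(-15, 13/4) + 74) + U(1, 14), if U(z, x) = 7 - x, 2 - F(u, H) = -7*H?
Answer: 367/4 ≈ 91.750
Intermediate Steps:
F(u, H) = 2 + 7*H (F(u, H) = 2 - (-7)*H = 2 + 7*H)
(F(-15, 13/4) + 74) + U(1, 14) = ((2 + 7*(13/4)) + 74) + (7 - 1*14) = ((2 + 7*(13*(¼))) + 74) + (7 - 14) = ((2 + 7*(13/4)) + 74) - 7 = ((2 + 91/4) + 74) - 7 = (99/4 + 74) - 7 = 395/4 - 7 = 367/4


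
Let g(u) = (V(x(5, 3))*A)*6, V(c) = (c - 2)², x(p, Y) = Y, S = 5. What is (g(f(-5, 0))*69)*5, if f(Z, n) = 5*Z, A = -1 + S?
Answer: 8280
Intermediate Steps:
V(c) = (-2 + c)²
A = 4 (A = -1 + 5 = 4)
g(u) = 24 (g(u) = ((-2 + 3)²*4)*6 = (1²*4)*6 = (1*4)*6 = 4*6 = 24)
(g(f(-5, 0))*69)*5 = (24*69)*5 = 1656*5 = 8280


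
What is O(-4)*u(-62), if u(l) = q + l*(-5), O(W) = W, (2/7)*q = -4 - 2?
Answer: -1156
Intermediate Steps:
q = -21 (q = 7*(-4 - 2)/2 = (7/2)*(-6) = -21)
u(l) = -21 - 5*l (u(l) = -21 + l*(-5) = -21 - 5*l)
O(-4)*u(-62) = -4*(-21 - 5*(-62)) = -4*(-21 + 310) = -4*289 = -1156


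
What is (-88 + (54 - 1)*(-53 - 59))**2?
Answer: 36288576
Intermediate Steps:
(-88 + (54 - 1)*(-53 - 59))**2 = (-88 + 53*(-112))**2 = (-88 - 5936)**2 = (-6024)**2 = 36288576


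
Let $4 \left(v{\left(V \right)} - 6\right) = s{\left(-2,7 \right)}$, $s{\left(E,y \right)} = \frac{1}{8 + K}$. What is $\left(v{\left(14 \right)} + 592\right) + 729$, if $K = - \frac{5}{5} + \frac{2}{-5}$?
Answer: $\frac{175169}{132} \approx 1327.0$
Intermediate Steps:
$K = - \frac{7}{5}$ ($K = \left(-5\right) \frac{1}{5} + 2 \left(- \frac{1}{5}\right) = -1 - \frac{2}{5} = - \frac{7}{5} \approx -1.4$)
$s{\left(E,y \right)} = \frac{5}{33}$ ($s{\left(E,y \right)} = \frac{1}{8 - \frac{7}{5}} = \frac{1}{\frac{33}{5}} = \frac{5}{33}$)
$v{\left(V \right)} = \frac{797}{132}$ ($v{\left(V \right)} = 6 + \frac{1}{4} \cdot \frac{5}{33} = 6 + \frac{5}{132} = \frac{797}{132}$)
$\left(v{\left(14 \right)} + 592\right) + 729 = \left(\frac{797}{132} + 592\right) + 729 = \frac{78941}{132} + 729 = \frac{175169}{132}$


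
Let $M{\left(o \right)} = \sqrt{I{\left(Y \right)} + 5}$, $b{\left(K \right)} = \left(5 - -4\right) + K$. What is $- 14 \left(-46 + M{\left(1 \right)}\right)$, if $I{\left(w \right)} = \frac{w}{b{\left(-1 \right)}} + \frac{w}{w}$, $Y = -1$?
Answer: $644 - \frac{7 \sqrt{94}}{2} \approx 610.07$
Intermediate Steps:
$b{\left(K \right)} = 9 + K$ ($b{\left(K \right)} = \left(5 + 4\right) + K = 9 + K$)
$I{\left(w \right)} = 1 + \frac{w}{8}$ ($I{\left(w \right)} = \frac{w}{9 - 1} + \frac{w}{w} = \frac{w}{8} + 1 = 1 + \frac{w}{8}$)
$M{\left(o \right)} = \frac{\sqrt{94}}{4}$ ($M{\left(o \right)} = \sqrt{\left(1 + \frac{1}{8} \left(-1\right)\right) + 5} = \sqrt{\left(1 - \frac{1}{8}\right) + 5} = \sqrt{\frac{7}{8} + 5} = \sqrt{\frac{47}{8}} = \frac{\sqrt{94}}{4}$)
$- 14 \left(-46 + M{\left(1 \right)}\right) = - 14 \left(-46 + \frac{\sqrt{94}}{4}\right) = 644 - \frac{7 \sqrt{94}}{2}$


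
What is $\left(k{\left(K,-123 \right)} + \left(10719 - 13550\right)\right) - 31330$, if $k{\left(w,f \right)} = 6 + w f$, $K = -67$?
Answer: $-25914$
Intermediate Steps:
$k{\left(w,f \right)} = 6 + f w$
$\left(k{\left(K,-123 \right)} + \left(10719 - 13550\right)\right) - 31330 = \left(\left(6 - -8241\right) + \left(10719 - 13550\right)\right) - 31330 = \left(\left(6 + 8241\right) + \left(10719 - 13550\right)\right) - 31330 = \left(8247 - 2831\right) - 31330 = 5416 - 31330 = -25914$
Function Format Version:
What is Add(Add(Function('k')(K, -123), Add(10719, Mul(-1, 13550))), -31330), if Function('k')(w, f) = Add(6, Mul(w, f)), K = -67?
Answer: -25914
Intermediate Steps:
Function('k')(w, f) = Add(6, Mul(f, w))
Add(Add(Function('k')(K, -123), Add(10719, Mul(-1, 13550))), -31330) = Add(Add(Add(6, Mul(-123, -67)), Add(10719, Mul(-1, 13550))), -31330) = Add(Add(Add(6, 8241), Add(10719, -13550)), -31330) = Add(Add(8247, -2831), -31330) = Add(5416, -31330) = -25914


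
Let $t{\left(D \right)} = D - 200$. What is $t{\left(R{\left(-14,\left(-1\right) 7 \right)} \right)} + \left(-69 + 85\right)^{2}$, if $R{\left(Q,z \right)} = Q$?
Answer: $42$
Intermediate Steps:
$t{\left(D \right)} = -200 + D$
$t{\left(R{\left(-14,\left(-1\right) 7 \right)} \right)} + \left(-69 + 85\right)^{2} = \left(-200 - 14\right) + \left(-69 + 85\right)^{2} = -214 + 16^{2} = -214 + 256 = 42$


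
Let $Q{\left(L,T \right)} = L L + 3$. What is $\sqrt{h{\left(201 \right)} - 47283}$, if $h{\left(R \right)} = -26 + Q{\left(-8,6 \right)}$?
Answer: $i \sqrt{47242} \approx 217.35 i$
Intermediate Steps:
$Q{\left(L,T \right)} = 3 + L^{2}$ ($Q{\left(L,T \right)} = L^{2} + 3 = 3 + L^{2}$)
$h{\left(R \right)} = 41$ ($h{\left(R \right)} = -26 + \left(3 + \left(-8\right)^{2}\right) = -26 + \left(3 + 64\right) = -26 + 67 = 41$)
$\sqrt{h{\left(201 \right)} - 47283} = \sqrt{41 - 47283} = \sqrt{-47242} = i \sqrt{47242}$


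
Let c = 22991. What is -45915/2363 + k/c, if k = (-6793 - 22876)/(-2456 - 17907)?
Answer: -21495759522848/1106275627079 ≈ -19.431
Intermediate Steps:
k = 29669/20363 (k = -29669/(-20363) = -29669*(-1/20363) = 29669/20363 ≈ 1.4570)
-45915/2363 + k/c = -45915/2363 + (29669/20363)/22991 = -45915*1/2363 + (29669/20363)*(1/22991) = -45915/2363 + 29669/468165733 = -21495759522848/1106275627079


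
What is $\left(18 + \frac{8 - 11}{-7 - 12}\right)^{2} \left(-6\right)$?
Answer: $- \frac{714150}{361} \approx -1978.3$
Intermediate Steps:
$\left(18 + \frac{8 - 11}{-7 - 12}\right)^{2} \left(-6\right) = \left(18 - \frac{3}{-19}\right)^{2} \left(-6\right) = \left(18 - - \frac{3}{19}\right)^{2} \left(-6\right) = \left(18 + \frac{3}{19}\right)^{2} \left(-6\right) = \left(\frac{345}{19}\right)^{2} \left(-6\right) = \frac{119025}{361} \left(-6\right) = - \frac{714150}{361}$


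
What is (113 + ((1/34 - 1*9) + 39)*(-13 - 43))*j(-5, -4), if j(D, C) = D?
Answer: 133335/17 ≈ 7843.2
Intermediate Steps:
(113 + ((1/34 - 1*9) + 39)*(-13 - 43))*j(-5, -4) = (113 + ((1/34 - 1*9) + 39)*(-13 - 43))*(-5) = (113 + ((1/34 - 9) + 39)*(-56))*(-5) = (113 + (-305/34 + 39)*(-56))*(-5) = (113 + (1021/34)*(-56))*(-5) = (113 - 28588/17)*(-5) = -26667/17*(-5) = 133335/17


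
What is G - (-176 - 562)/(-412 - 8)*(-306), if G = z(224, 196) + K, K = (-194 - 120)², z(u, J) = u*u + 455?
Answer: 5241764/35 ≈ 1.4976e+5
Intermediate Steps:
z(u, J) = 455 + u² (z(u, J) = u² + 455 = 455 + u²)
K = 98596 (K = (-314)² = 98596)
G = 149227 (G = (455 + 224²) + 98596 = (455 + 50176) + 98596 = 50631 + 98596 = 149227)
G - (-176 - 562)/(-412 - 8)*(-306) = 149227 - (-176 - 562)/(-412 - 8)*(-306) = 149227 - (-738/(-420))*(-306) = 149227 - (-738*(-1/420))*(-306) = 149227 - 123*(-306)/70 = 149227 - 1*(-18819/35) = 149227 + 18819/35 = 5241764/35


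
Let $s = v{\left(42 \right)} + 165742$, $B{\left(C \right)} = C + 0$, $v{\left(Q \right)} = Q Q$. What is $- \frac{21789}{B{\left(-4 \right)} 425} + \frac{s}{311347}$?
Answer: $\frac{7068699983}{529289900} \approx 13.355$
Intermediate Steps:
$v{\left(Q \right)} = Q^{2}$
$B{\left(C \right)} = C$
$s = 167506$ ($s = 42^{2} + 165742 = 1764 + 165742 = 167506$)
$- \frac{21789}{B{\left(-4 \right)} 425} + \frac{s}{311347} = - \frac{21789}{\left(-4\right) 425} + \frac{167506}{311347} = - \frac{21789}{-1700} + 167506 \cdot \frac{1}{311347} = \left(-21789\right) \left(- \frac{1}{1700}\right) + \frac{167506}{311347} = \frac{21789}{1700} + \frac{167506}{311347} = \frac{7068699983}{529289900}$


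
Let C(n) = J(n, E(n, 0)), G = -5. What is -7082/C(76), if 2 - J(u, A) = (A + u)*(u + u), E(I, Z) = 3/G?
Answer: 17705/28647 ≈ 0.61804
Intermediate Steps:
E(I, Z) = -3/5 (E(I, Z) = 3/(-5) = 3*(-1/5) = -3/5)
J(u, A) = 2 - 2*u*(A + u) (J(u, A) = 2 - (A + u)*(u + u) = 2 - (A + u)*2*u = 2 - 2*u*(A + u))
C(n) = 2 - 2*n**2 + 6*n/5 (C(n) = 2 - 2*n**2 - 2*(-3/5)*n = 2 - 2*n**2 + 6*n/5)
-7082/C(76) = -7082/(2 - 2*76**2 + (6/5)*76) = -7082/(2 - 2*5776 + 456/5) = -7082/(2 - 11552 + 456/5) = -7082/(-57294/5) = -7082*(-5/57294) = 17705/28647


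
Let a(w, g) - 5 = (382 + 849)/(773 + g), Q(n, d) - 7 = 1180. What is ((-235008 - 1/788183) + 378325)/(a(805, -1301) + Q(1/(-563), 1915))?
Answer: 1084416220896/9001694737 ≈ 120.47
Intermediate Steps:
Q(n, d) = 1187 (Q(n, d) = 7 + 1180 = 1187)
a(w, g) = 5 + 1231/(773 + g) (a(w, g) = 5 + (382 + 849)/(773 + g) = 5 + 1231/(773 + g))
((-235008 - 1/788183) + 378325)/(a(805, -1301) + Q(1/(-563), 1915)) = ((-235008 - 1/788183) + 378325)/((5096 + 5*(-1301))/(773 - 1301) + 1187) = ((-235008 - 1*1/788183) + 378325)/((5096 - 6505)/(-528) + 1187) = ((-235008 - 1/788183) + 378325)/(-1/528*(-1409) + 1187) = (-185229310465/788183 + 378325)/(1409/528 + 1187) = 112960023010/(788183*(628145/528)) = (112960023010/788183)*(528/628145) = 1084416220896/9001694737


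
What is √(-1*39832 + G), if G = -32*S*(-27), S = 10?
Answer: 2*I*√7798 ≈ 176.61*I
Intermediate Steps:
G = 8640 (G = -32*10*(-27) = -320*(-27) = 8640)
√(-1*39832 + G) = √(-1*39832 + 8640) = √(-39832 + 8640) = √(-31192) = 2*I*√7798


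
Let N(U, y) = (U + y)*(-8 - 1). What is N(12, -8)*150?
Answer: -5400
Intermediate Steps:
N(U, y) = -9*U - 9*y (N(U, y) = (U + y)*(-9) = -9*U - 9*y)
N(12, -8)*150 = (-9*12 - 9*(-8))*150 = (-108 + 72)*150 = -36*150 = -5400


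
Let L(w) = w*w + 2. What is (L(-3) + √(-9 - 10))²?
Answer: (11 + I*√19)² ≈ 102.0 + 95.896*I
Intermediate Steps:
L(w) = 2 + w² (L(w) = w² + 2 = 2 + w²)
(L(-3) + √(-9 - 10))² = ((2 + (-3)²) + √(-9 - 10))² = ((2 + 9) + √(-19))² = (11 + I*√19)²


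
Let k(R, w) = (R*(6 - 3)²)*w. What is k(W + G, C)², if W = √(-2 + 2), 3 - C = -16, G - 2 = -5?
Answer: 263169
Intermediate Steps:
G = -3 (G = 2 - 5 = -3)
C = 19 (C = 3 - 1*(-16) = 3 + 16 = 19)
W = 0 (W = √0 = 0)
k(R, w) = 9*R*w (k(R, w) = (R*3²)*w = (R*9)*w = (9*R)*w = 9*R*w)
k(W + G, C)² = (9*(0 - 3)*19)² = (9*(-3)*19)² = (-513)² = 263169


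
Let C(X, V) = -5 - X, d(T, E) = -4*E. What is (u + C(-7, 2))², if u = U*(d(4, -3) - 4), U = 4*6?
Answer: 37636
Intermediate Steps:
U = 24
u = 192 (u = 24*(-4*(-3) - 4) = 24*(12 - 4) = 24*8 = 192)
(u + C(-7, 2))² = (192 + (-5 - 1*(-7)))² = (192 + (-5 + 7))² = (192 + 2)² = 194² = 37636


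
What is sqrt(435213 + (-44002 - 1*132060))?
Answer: sqrt(259151) ≈ 509.07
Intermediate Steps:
sqrt(435213 + (-44002 - 1*132060)) = sqrt(435213 + (-44002 - 132060)) = sqrt(435213 - 176062) = sqrt(259151)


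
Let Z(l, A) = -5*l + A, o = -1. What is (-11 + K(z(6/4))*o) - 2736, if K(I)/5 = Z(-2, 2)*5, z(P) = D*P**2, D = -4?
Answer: -3047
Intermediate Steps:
Z(l, A) = A - 5*l
z(P) = -4*P**2
K(I) = 300 (K(I) = 5*((2 - 5*(-2))*5) = 5*((2 + 10)*5) = 5*(12*5) = 5*60 = 300)
(-11 + K(z(6/4))*o) - 2736 = (-11 + 300*(-1)) - 2736 = (-11 - 300) - 2736 = -311 - 2736 = -3047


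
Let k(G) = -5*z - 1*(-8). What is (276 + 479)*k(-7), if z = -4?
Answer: 21140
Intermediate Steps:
k(G) = 28 (k(G) = -5*(-4) - 1*(-8) = 20 + 8 = 28)
(276 + 479)*k(-7) = (276 + 479)*28 = 755*28 = 21140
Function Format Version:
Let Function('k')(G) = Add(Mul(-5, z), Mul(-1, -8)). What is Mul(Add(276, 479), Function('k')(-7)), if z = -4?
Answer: 21140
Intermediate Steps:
Function('k')(G) = 28 (Function('k')(G) = Add(Mul(-5, -4), Mul(-1, -8)) = Add(20, 8) = 28)
Mul(Add(276, 479), Function('k')(-7)) = Mul(Add(276, 479), 28) = Mul(755, 28) = 21140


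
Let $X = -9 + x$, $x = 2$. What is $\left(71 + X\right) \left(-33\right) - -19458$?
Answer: $17346$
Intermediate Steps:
$X = -7$ ($X = -9 + 2 = -7$)
$\left(71 + X\right) \left(-33\right) - -19458 = \left(71 - 7\right) \left(-33\right) - -19458 = 64 \left(-33\right) + 19458 = -2112 + 19458 = 17346$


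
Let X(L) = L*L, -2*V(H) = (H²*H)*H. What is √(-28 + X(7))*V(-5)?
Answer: -625*√21/2 ≈ -1432.1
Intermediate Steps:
V(H) = -H⁴/2 (V(H) = -H²*H*H/2 = -H³*H/2 = -H⁴/2)
X(L) = L²
√(-28 + X(7))*V(-5) = √(-28 + 7²)*(-½*(-5)⁴) = √(-28 + 49)*(-½*625) = √21*(-625/2) = -625*√21/2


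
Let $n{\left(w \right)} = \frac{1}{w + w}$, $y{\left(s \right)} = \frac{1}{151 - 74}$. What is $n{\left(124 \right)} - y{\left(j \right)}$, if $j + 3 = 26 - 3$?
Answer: $- \frac{171}{19096} \approx -0.0089547$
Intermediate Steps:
$j = 20$ ($j = -3 + \left(26 - 3\right) = -3 + 23 = 20$)
$y{\left(s \right)} = \frac{1}{77}$
$n{\left(w \right)} = \frac{1}{2 w}$
$n{\left(124 \right)} - y{\left(j \right)} = \frac{1}{2 \cdot 124} - \frac{1}{77} = \frac{1}{2} \cdot \frac{1}{124} - \frac{1}{77} = \frac{1}{248} - \frac{1}{77} = - \frac{171}{19096}$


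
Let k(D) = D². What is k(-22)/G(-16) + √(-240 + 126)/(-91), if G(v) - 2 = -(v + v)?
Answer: 242/17 - I*√114/91 ≈ 14.235 - 0.11733*I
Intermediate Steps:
G(v) = 2 - 2*v (G(v) = 2 - (v + v) = 2 - 2*v)
k(-22)/G(-16) + √(-240 + 126)/(-91) = (-22)²/(2 - 2*(-16)) + √(-240 + 126)/(-91) = 484/(2 + 32) + √(-114)*(-1/91) = 484/34 + (I*√114)*(-1/91) = 484*(1/34) - I*√114/91 = 242/17 - I*√114/91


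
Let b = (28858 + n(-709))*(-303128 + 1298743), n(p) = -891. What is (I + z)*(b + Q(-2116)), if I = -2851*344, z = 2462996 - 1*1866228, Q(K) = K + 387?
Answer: -10691567118072576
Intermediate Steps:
Q(K) = 387 + K
z = 596768 (z = 2462996 - 1866228 = 596768)
b = 27844364705 (b = (28858 - 891)*(-303128 + 1298743) = 27967*995615 = 27844364705)
I = -980744
(I + z)*(b + Q(-2116)) = (-980744 + 596768)*(27844364705 + (387 - 2116)) = -383976*(27844364705 - 1729) = -383976*27844362976 = -10691567118072576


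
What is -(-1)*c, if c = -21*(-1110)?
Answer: 23310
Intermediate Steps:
c = 23310
-(-1)*c = -(-1)*23310 = -1*(-23310) = 23310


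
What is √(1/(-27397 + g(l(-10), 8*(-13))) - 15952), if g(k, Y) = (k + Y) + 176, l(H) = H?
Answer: 3*I*√1324374435615/27335 ≈ 126.3*I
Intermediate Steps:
g(k, Y) = 176 + Y + k (g(k, Y) = (Y + k) + 176 = 176 + Y + k)
√(1/(-27397 + g(l(-10), 8*(-13))) - 15952) = √(1/(-27397 + (176 + 8*(-13) - 10)) - 15952) = √(1/(-27397 + (176 - 104 - 10)) - 15952) = √(1/(-27397 + 62) - 15952) = √(1/(-27335) - 15952) = √(-1/27335 - 15952) = √(-436047921/27335) = 3*I*√1324374435615/27335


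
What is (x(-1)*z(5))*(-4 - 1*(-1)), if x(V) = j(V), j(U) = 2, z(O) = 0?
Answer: 0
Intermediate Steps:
x(V) = 2
(x(-1)*z(5))*(-4 - 1*(-1)) = (2*0)*(-4 - 1*(-1)) = 0*(-4 + 1) = 0*(-3) = 0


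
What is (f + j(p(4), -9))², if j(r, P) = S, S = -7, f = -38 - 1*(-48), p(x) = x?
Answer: 9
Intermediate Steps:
f = 10 (f = -38 + 48 = 10)
j(r, P) = -7
(f + j(p(4), -9))² = (10 - 7)² = 3² = 9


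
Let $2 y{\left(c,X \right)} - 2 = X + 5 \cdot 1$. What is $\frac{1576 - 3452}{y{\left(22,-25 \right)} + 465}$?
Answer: $- \frac{469}{114} \approx -4.114$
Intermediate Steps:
$y{\left(c,X \right)} = \frac{7}{2} + \frac{X}{2}$ ($y{\left(c,X \right)} = 1 + \frac{X + 5 \cdot 1}{2} = 1 + \frac{X + 5}{2} = 1 + \frac{5 + X}{2} = 1 + \left(\frac{5}{2} + \frac{X}{2}\right) = \frac{7}{2} + \frac{X}{2}$)
$\frac{1576 - 3452}{y{\left(22,-25 \right)} + 465} = \frac{1576 - 3452}{\left(\frac{7}{2} + \frac{1}{2} \left(-25\right)\right) + 465} = - \frac{1876}{\left(\frac{7}{2} - \frac{25}{2}\right) + 465} = - \frac{1876}{-9 + 465} = - \frac{1876}{456} = \left(-1876\right) \frac{1}{456} = - \frac{469}{114}$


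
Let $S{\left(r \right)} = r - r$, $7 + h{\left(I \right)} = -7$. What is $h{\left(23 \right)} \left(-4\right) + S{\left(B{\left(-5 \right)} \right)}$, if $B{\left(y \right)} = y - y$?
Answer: $56$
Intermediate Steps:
$B{\left(y \right)} = 0$
$h{\left(I \right)} = -14$ ($h{\left(I \right)} = -7 - 7 = -14$)
$S{\left(r \right)} = 0$
$h{\left(23 \right)} \left(-4\right) + S{\left(B{\left(-5 \right)} \right)} = \left(-14\right) \left(-4\right) + 0 = 56 + 0 = 56$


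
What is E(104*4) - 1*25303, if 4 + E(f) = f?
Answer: -24891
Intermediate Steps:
E(f) = -4 + f
E(104*4) - 1*25303 = (-4 + 104*4) - 1*25303 = (-4 + 416) - 25303 = 412 - 25303 = -24891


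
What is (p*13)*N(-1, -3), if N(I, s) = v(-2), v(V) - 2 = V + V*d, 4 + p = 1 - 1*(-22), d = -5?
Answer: 2470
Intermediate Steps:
p = 19 (p = -4 + (1 - 1*(-22)) = -4 + (1 + 22) = -4 + 23 = 19)
v(V) = 2 - 4*V (v(V) = 2 + (V + V*(-5)) = 2 + (V - 5*V) = 2 - 4*V)
N(I, s) = 10 (N(I, s) = 2 - 4*(-2) = 2 + 8 = 10)
(p*13)*N(-1, -3) = (19*13)*10 = 247*10 = 2470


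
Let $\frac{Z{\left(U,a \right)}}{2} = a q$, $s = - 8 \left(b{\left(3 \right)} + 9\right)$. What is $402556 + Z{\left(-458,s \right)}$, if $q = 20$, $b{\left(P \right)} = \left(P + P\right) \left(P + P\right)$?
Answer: $388156$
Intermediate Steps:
$b{\left(P \right)} = 4 P^{2}$ ($b{\left(P \right)} = 2 P 2 P = 4 P^{2}$)
$s = -360$ ($s = - 8 \left(4 \cdot 3^{2} + 9\right) = - 8 \left(4 \cdot 9 + 9\right) = - 8 \left(36 + 9\right) = \left(-8\right) 45 = -360$)
$Z{\left(U,a \right)} = 40 a$ ($Z{\left(U,a \right)} = 2 a 20 = 2 \cdot 20 a = 40 a$)
$402556 + Z{\left(-458,s \right)} = 402556 + 40 \left(-360\right) = 402556 - 14400 = 388156$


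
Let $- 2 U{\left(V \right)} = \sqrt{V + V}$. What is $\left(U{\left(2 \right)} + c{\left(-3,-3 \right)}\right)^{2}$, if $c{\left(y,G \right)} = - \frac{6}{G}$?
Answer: $1$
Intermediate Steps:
$U{\left(V \right)} = - \frac{\sqrt{2} \sqrt{V}}{2}$ ($U{\left(V \right)} = - \frac{\sqrt{V + V}}{2} = - \frac{\sqrt{2 V}}{2} = - \frac{\sqrt{2} \sqrt{V}}{2}$)
$\left(U{\left(2 \right)} + c{\left(-3,-3 \right)}\right)^{2} = \left(- \frac{\sqrt{2} \sqrt{2}}{2} - \frac{6}{-3}\right)^{2} = \left(-1 - -2\right)^{2} = \left(-1 + 2\right)^{2} = 1^{2} = 1$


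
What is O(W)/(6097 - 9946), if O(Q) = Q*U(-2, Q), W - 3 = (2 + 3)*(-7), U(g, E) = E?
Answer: -1024/3849 ≈ -0.26604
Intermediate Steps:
W = -32 (W = 3 + (2 + 3)*(-7) = 3 + 5*(-7) = 3 - 35 = -32)
O(Q) = Q**2 (O(Q) = Q*Q = Q**2)
O(W)/(6097 - 9946) = (-32)**2/(6097 - 9946) = 1024/(-3849) = 1024*(-1/3849) = -1024/3849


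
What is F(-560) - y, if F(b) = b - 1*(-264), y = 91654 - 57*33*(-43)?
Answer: -172833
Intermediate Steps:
y = 172537 (y = 91654 - 1881*(-43) = 91654 + 80883 = 172537)
F(b) = 264 + b (F(b) = b + 264 = 264 + b)
F(-560) - y = (264 - 560) - 1*172537 = -296 - 172537 = -172833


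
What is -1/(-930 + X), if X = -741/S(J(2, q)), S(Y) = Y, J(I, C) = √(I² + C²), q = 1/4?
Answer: 775/608118 - 19*√65/304059 ≈ 0.00077063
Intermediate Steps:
q = ¼ ≈ 0.25000
J(I, C) = √(C² + I²)
X = -228*√65/5 (X = -741/√((¼)² + 2²) = -741/√(1/16 + 4) = -741*4*√65/65 = -228*√65/5 ≈ -367.64)
-1/(-930 + X) = -1/(-930 - 228*√65/5)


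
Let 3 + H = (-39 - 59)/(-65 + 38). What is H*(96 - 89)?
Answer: 119/27 ≈ 4.4074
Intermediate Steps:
H = 17/27 (H = -3 + (-39 - 59)/(-65 + 38) = -3 - 98/(-27) = -3 - 98*(-1/27) = -3 + 98/27 = 17/27 ≈ 0.62963)
H*(96 - 89) = 17*(96 - 89)/27 = (17/27)*7 = 119/27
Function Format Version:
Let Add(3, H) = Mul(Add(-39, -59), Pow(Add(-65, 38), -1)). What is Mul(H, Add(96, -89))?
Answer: Rational(119, 27) ≈ 4.4074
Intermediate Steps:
H = Rational(17, 27) (H = Add(-3, Mul(Add(-39, -59), Pow(Add(-65, 38), -1))) = Add(-3, Mul(-98, Pow(-27, -1))) = Add(-3, Mul(-98, Rational(-1, 27))) = Add(-3, Rational(98, 27)) = Rational(17, 27) ≈ 0.62963)
Mul(H, Add(96, -89)) = Mul(Rational(17, 27), Add(96, -89)) = Mul(Rational(17, 27), 7) = Rational(119, 27)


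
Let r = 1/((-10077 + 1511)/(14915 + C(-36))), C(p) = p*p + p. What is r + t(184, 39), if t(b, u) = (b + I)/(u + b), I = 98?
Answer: -1191413/1910218 ≈ -0.62370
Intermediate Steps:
C(p) = p + p² (C(p) = p² + p = p + p²)
t(b, u) = (98 + b)/(b + u) (t(b, u) = (b + 98)/(u + b) = (98 + b)/(b + u))
r = -16175/8566 (r = 1/((-10077 + 1511)/(14915 - 36*(1 - 36))) = 1/(-8566/(14915 - 36*(-35))) = 1/(-8566/(14915 + 1260)) = 1/(-8566/16175) = -16175/8566 ≈ -1.8883)
r + t(184, 39) = -16175/8566 + (98 + 184)/(184 + 39) = -16175/8566 + 282/223 = -1191413/1910218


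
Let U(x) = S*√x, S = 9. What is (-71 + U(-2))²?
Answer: 4879 - 1278*I*√2 ≈ 4879.0 - 1807.4*I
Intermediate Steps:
U(x) = 9*√x
(-71 + U(-2))² = (-71 + 9*√(-2))² = (-71 + 9*(I*√2))² = (-71 + 9*I*√2)²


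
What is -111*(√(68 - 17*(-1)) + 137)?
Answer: -15207 - 111*√85 ≈ -16230.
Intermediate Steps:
-111*(√(68 - 17*(-1)) + 137) = -111*(√(68 + 17) + 137) = -111*(√85 + 137) = -111*(137 + √85) = -15207 - 111*√85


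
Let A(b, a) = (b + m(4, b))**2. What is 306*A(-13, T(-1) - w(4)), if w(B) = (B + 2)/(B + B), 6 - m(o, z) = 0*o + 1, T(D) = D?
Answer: 19584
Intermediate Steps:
m(o, z) = 5 (m(o, z) = 6 - (0*o + 1) = 6 - (0 + 1) = 6 - 1*1 = 6 - 1 = 5)
w(B) = (2 + B)/(2*B) (w(B) = (2 + B)/((2*B)) = (2 + B)*(1/(2*B)) = (2 + B)/(2*B))
A(b, a) = (5 + b)**2 (A(b, a) = (b + 5)**2 = (5 + b)**2)
306*A(-13, T(-1) - w(4)) = 306*(5 - 13)**2 = 306*(-8)**2 = 306*64 = 19584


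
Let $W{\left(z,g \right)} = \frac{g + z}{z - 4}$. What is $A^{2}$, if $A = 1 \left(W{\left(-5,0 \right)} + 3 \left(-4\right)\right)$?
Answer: $\frac{10609}{81} \approx 130.98$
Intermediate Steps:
$W{\left(z,g \right)} = \frac{g + z}{-4 + z}$
$A = - \frac{103}{9}$ ($A = 1 \left(\frac{0 - 5}{-4 - 5} + 3 \left(-4\right)\right) = 1 \left(\frac{1}{-9} \left(-5\right) - 12\right) = 1 \left(\left(- \frac{1}{9}\right) \left(-5\right) - 12\right) = 1 \left(\frac{5}{9} - 12\right) = 1 \left(- \frac{103}{9}\right) = - \frac{103}{9} \approx -11.444$)
$A^{2} = \left(- \frac{103}{9}\right)^{2} = \frac{10609}{81}$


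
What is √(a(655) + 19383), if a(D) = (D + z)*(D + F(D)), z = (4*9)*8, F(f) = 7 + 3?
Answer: √646478 ≈ 804.04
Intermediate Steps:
F(f) = 10
z = 288 (z = 36*8 = 288)
a(D) = (10 + D)*(288 + D) (a(D) = (D + 288)*(D + 10) = (288 + D)*(10 + D) = (10 + D)*(288 + D))
√(a(655) + 19383) = √((2880 + 655² + 298*655) + 19383) = √((2880 + 429025 + 195190) + 19383) = √(627095 + 19383) = √646478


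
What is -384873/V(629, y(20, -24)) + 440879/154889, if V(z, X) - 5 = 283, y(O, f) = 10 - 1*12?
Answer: -19828540315/14869344 ≈ -1333.5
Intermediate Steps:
y(O, f) = -2 (y(O, f) = 10 - 12 = -2)
V(z, X) = 288 (V(z, X) = 5 + 283 = 288)
-384873/V(629, y(20, -24)) + 440879/154889 = -384873/288 + 440879/154889 = -384873*1/288 + 440879*(1/154889) = -128291/96 + 440879/154889 = -19828540315/14869344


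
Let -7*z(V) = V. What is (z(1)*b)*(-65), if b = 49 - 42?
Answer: 65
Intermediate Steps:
b = 7
z(V) = -V/7
(z(1)*b)*(-65) = (-⅐*1*7)*(-65) = -⅐*7*(-65) = -1*(-65) = 65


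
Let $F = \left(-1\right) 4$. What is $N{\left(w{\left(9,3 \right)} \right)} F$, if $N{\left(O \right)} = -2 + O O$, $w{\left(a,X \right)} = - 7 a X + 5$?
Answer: $-135416$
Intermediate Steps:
$w{\left(a,X \right)} = 5 - 7 X a$ ($w{\left(a,X \right)} = - 7 X a + 5 = 5 - 7 X a$)
$F = -4$
$N{\left(O \right)} = -2 + O^{2}$
$N{\left(w{\left(9,3 \right)} \right)} F = \left(-2 + \left(5 - 21 \cdot 9\right)^{2}\right) \left(-4\right) = \left(-2 + \left(5 - 189\right)^{2}\right) \left(-4\right) = \left(-2 + \left(-184\right)^{2}\right) \left(-4\right) = \left(-2 + 33856\right) \left(-4\right) = 33854 \left(-4\right) = -135416$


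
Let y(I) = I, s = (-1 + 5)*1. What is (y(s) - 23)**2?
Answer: 361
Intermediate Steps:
s = 4 (s = 4*1 = 4)
(y(s) - 23)**2 = (4 - 23)**2 = (-19)**2 = 361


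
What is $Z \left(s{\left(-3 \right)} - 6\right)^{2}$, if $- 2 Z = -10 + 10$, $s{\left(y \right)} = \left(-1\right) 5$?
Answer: $0$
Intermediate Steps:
$s{\left(y \right)} = -5$
$Z = 0$ ($Z = - \frac{-10 + 10}{2} = \left(- \frac{1}{2}\right) 0 = 0$)
$Z \left(s{\left(-3 \right)} - 6\right)^{2} = 0 \left(-5 - 6\right)^{2} = 0 \left(-11\right)^{2} = 0 \cdot 121 = 0$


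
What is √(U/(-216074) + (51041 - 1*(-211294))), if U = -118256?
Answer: √3061978768468351/108037 ≈ 512.19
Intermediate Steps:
√(U/(-216074) + (51041 - 1*(-211294))) = √(-118256/(-216074) + (51041 - 1*(-211294))) = √(-118256*(-1/216074) + (51041 + 211294)) = √(59128/108037 + 262335) = √(28341945523/108037) = √3061978768468351/108037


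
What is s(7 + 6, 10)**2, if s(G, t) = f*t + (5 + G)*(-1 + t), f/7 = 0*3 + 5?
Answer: 262144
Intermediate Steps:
f = 35 (f = 7*(0*3 + 5) = 7*(0 + 5) = 7*5 = 35)
s(G, t) = 35*t + (-1 + t)*(5 + G) (s(G, t) = 35*t + (5 + G)*(-1 + t) = 35*t + (-1 + t)*(5 + G))
s(7 + 6, 10)**2 = (-5 - (7 + 6) + 40*10 + (7 + 6)*10)**2 = (-5 - 1*13 + 400 + 13*10)**2 = (-5 - 13 + 400 + 130)**2 = 512**2 = 262144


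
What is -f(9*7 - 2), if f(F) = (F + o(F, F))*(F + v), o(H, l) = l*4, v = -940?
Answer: 268095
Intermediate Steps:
o(H, l) = 4*l
f(F) = 5*F*(-940 + F) (f(F) = (F + 4*F)*(F - 940) = (5*F)*(-940 + F) = 5*F*(-940 + F))
-f(9*7 - 2) = -5*(9*7 - 2)*(-940 + (9*7 - 2)) = -5*(63 - 2)*(-940 + (63 - 2)) = -5*61*(-940 + 61) = -5*61*(-879) = -1*(-268095) = 268095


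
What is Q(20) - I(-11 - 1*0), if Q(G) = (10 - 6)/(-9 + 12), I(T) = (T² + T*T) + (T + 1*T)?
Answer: -656/3 ≈ -218.67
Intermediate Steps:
I(T) = 2*T + 2*T² (I(T) = (T² + T²) + (T + T) = 2*T² + 2*T = 2*T + 2*T²)
Q(G) = 4/3
Q(20) - I(-11 - 1*0) = 4/3 - 2*(-11 - 1*0)*(1 + (-11 - 1*0)) = 4/3 - 2*(-11 + 0)*(1 + (-11 + 0)) = 4/3 - 2*(-11)*(1 - 11) = 4/3 - 2*(-11)*(-10) = 4/3 - 1*220 = 4/3 - 220 = -656/3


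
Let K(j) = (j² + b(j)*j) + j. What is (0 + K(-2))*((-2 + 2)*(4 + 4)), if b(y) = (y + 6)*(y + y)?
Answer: 0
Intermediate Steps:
b(y) = 2*y*(6 + y) (b(y) = (6 + y)*(2*y) = 2*y*(6 + y))
K(j) = j + j² + 2*j²*(6 + j) (K(j) = (j² + (2*j*(6 + j))*j) + j = (j² + 2*j²*(6 + j)) + j = j + j² + 2*j²*(6 + j))
(0 + K(-2))*((-2 + 2)*(4 + 4)) = (0 - 2*(1 - 2 + 2*(-2)*(6 - 2)))*((-2 + 2)*(4 + 4)) = (0 - 2*(1 - 2 + 2*(-2)*4))*(0*8) = (0 - 2*(1 - 2 - 16))*0 = (0 - 2*(-17))*0 = (0 + 34)*0 = 34*0 = 0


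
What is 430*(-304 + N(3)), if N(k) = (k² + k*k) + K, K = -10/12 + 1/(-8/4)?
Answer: -370660/3 ≈ -1.2355e+5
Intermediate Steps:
K = -4/3 (K = -10*1/12 + 1/(-8*¼) = -⅚ + 1/(-2) = -⅚ + 1*(-½) = -⅚ - ½ = -4/3 ≈ -1.3333)
N(k) = -4/3 + 2*k² (N(k) = (k² + k*k) - 4/3 = (k² + k²) - 4/3 = 2*k² - 4/3 = -4/3 + 2*k²)
430*(-304 + N(3)) = 430*(-304 + (-4/3 + 2*3²)) = 430*(-304 + (-4/3 + 2*9)) = 430*(-304 + (-4/3 + 18)) = 430*(-304 + 50/3) = 430*(-862/3) = -370660/3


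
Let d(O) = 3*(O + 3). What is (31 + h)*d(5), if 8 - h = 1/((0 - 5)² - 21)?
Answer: 930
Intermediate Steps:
d(O) = 9 + 3*O (d(O) = 3*(3 + O) = 9 + 3*O)
h = 31/4 (h = 8 - 1/((0 - 5)² - 21) = 8 - 1/((-5)² - 21) = 8 - 1/(25 - 21) = 8 - 1/4 = 8 - 1*¼ = 8 - ¼ = 31/4 ≈ 7.7500)
(31 + h)*d(5) = (31 + 31/4)*(9 + 3*5) = 155*(9 + 15)/4 = (155/4)*24 = 930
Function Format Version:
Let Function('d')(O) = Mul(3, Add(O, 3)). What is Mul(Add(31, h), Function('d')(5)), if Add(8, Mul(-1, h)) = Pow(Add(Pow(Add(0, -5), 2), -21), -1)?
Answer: 930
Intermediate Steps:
Function('d')(O) = Add(9, Mul(3, O)) (Function('d')(O) = Mul(3, Add(3, O)) = Add(9, Mul(3, O)))
h = Rational(31, 4) (h = Add(8, Mul(-1, Pow(Add(Pow(Add(0, -5), 2), -21), -1))) = Add(8, Mul(-1, Pow(Add(Pow(-5, 2), -21), -1))) = Add(8, Mul(-1, Pow(Add(25, -21), -1))) = Add(8, Mul(-1, Pow(4, -1))) = Add(8, Mul(-1, Rational(1, 4))) = Add(8, Rational(-1, 4)) = Rational(31, 4) ≈ 7.7500)
Mul(Add(31, h), Function('d')(5)) = Mul(Add(31, Rational(31, 4)), Add(9, Mul(3, 5))) = Mul(Rational(155, 4), Add(9, 15)) = Mul(Rational(155, 4), 24) = 930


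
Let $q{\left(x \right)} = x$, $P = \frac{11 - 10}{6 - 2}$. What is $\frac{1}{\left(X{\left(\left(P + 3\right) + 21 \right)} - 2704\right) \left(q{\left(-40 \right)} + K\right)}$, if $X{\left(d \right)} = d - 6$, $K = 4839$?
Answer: $- \frac{4}{51555657} \approx -7.7586 \cdot 10^{-8}$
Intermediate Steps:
$P = \frac{1}{4}$ ($P = 1 \cdot \frac{1}{4} = \frac{1}{4} \approx 0.25$)
$X{\left(d \right)} = -6 + d$ ($X{\left(d \right)} = d - 6 = -6 + d$)
$\frac{1}{\left(X{\left(\left(P + 3\right) + 21 \right)} - 2704\right) \left(q{\left(-40 \right)} + K\right)} = \frac{1}{\left(\left(-6 + \left(\left(\frac{1}{4} + 3\right) + 21\right)\right) - 2704\right) \left(-40 + 4839\right)} = \frac{1}{\left(\left(-6 + \left(\frac{13}{4} + 21\right)\right) - 2704\right) 4799} = \frac{1}{\left(\left(-6 + \frac{97}{4}\right) - 2704\right) 4799} = \frac{1}{\left(\frac{73}{4} - 2704\right) 4799} = \frac{1}{\left(- \frac{10743}{4}\right) 4799} = \frac{1}{- \frac{51555657}{4}} = - \frac{4}{51555657}$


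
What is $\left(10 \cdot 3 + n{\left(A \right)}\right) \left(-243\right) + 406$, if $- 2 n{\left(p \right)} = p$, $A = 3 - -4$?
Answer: $- \frac{12067}{2} \approx -6033.5$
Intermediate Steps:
$A = 7$ ($A = 3 + 4 = 7$)
$n{\left(p \right)} = - \frac{p}{2}$
$\left(10 \cdot 3 + n{\left(A \right)}\right) \left(-243\right) + 406 = \left(10 \cdot 3 - \frac{7}{2}\right) \left(-243\right) + 406 = \left(30 - \frac{7}{2}\right) \left(-243\right) + 406 = \frac{53}{2} \left(-243\right) + 406 = - \frac{12879}{2} + 406 = - \frac{12067}{2}$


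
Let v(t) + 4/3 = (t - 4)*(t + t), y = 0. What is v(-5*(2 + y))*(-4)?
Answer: -3344/3 ≈ -1114.7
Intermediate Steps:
v(t) = -4/3 + 2*t*(-4 + t) (v(t) = -4/3 + (t - 4)*(t + t) = -4/3 + (-4 + t)*(2*t) = -4/3 + 2*t*(-4 + t))
v(-5*(2 + y))*(-4) = (-4/3 - (-40)*(2 + 0) + 2*(-5*(2 + 0))²)*(-4) = (-4/3 - (-40)*2 + 2*(-5*2)²)*(-4) = (-4/3 - 8*(-10) + 2*(-10)²)*(-4) = (-4/3 + 80 + 2*100)*(-4) = (-4/3 + 80 + 200)*(-4) = (836/3)*(-4) = -3344/3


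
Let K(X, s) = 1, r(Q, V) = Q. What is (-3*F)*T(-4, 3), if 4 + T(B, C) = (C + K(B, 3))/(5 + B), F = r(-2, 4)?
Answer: 0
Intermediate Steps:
F = -2
T(B, C) = -4 + (1 + C)/(5 + B) (T(B, C) = -4 + (C + 1)/(5 + B) = -4 + (1 + C)/(5 + B))
(-3*F)*T(-4, 3) = (-3*(-2))*((-19 + 3 - 4*(-4))/(5 - 4)) = 6*((-19 + 3 + 16)/1) = 6*(1*0) = 6*0 = 0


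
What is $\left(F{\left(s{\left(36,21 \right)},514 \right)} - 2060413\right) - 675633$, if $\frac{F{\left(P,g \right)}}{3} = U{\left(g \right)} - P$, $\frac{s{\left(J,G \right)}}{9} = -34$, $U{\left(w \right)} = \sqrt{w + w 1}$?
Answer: $-2735128 + 6 \sqrt{257} \approx -2.735 \cdot 10^{6}$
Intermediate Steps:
$U{\left(w \right)} = \sqrt{2} \sqrt{w}$ ($U{\left(w \right)} = \sqrt{w + w} = \sqrt{2 w} = \sqrt{2} \sqrt{w}$)
$s{\left(J,G \right)} = -306$ ($s{\left(J,G \right)} = 9 \left(-34\right) = -306$)
$F{\left(P,g \right)} = - 3 P + 3 \sqrt{2} \sqrt{g}$ ($F{\left(P,g \right)} = 3 \left(\sqrt{2} \sqrt{g} - P\right) = 3 \left(- P + \sqrt{2} \sqrt{g}\right) = - 3 P + 3 \sqrt{2} \sqrt{g}$)
$\left(F{\left(s{\left(36,21 \right)},514 \right)} - 2060413\right) - 675633 = \left(\left(\left(-3\right) \left(-306\right) + 3 \sqrt{2} \sqrt{514}\right) - 2060413\right) - 675633 = \left(\left(918 + 6 \sqrt{257}\right) - 2060413\right) - 675633 = \left(-2059495 + 6 \sqrt{257}\right) - 675633 = -2735128 + 6 \sqrt{257}$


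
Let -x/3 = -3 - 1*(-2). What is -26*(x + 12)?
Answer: -390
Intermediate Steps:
x = 3 (x = -3*(-3 - 1*(-2)) = -3*(-3 + 2) = -3*(-1) = 3)
-26*(x + 12) = -26*(3 + 12) = -26*15 = -390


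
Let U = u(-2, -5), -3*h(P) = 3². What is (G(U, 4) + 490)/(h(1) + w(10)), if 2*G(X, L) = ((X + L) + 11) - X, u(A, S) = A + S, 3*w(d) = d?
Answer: 2985/2 ≈ 1492.5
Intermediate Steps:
w(d) = d/3
h(P) = -3 (h(P) = -⅓*3² = -⅓*9 = -3)
U = -7 (U = -2 - 5 = -7)
G(X, L) = 11/2 + L/2 (G(X, L) = (((X + L) + 11) - X)/2 = (((L + X) + 11) - X)/2 = ((11 + L + X) - X)/2 = (11 + L)/2 = 11/2 + L/2)
(G(U, 4) + 490)/(h(1) + w(10)) = ((11/2 + (½)*4) + 490)/(-3 + (⅓)*10) = ((11/2 + 2) + 490)/(-3 + 10/3) = (15/2 + 490)/(⅓) = (995/2)*3 = 2985/2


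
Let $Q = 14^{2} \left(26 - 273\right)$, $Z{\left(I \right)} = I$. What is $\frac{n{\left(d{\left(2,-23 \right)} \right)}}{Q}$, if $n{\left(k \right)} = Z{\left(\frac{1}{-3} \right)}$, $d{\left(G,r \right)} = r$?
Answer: $\frac{1}{145236} \approx 6.8853 \cdot 10^{-6}$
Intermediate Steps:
$Q = -48412$ ($Q = 196 \left(-247\right) = -48412$)
$n{\left(k \right)} = - \frac{1}{3}$ ($n{\left(k \right)} = \frac{1}{-3} = - \frac{1}{3}$)
$\frac{n{\left(d{\left(2,-23 \right)} \right)}}{Q} = - \frac{1}{3 \left(-48412\right)} = \left(- \frac{1}{3}\right) \left(- \frac{1}{48412}\right) = \frac{1}{145236}$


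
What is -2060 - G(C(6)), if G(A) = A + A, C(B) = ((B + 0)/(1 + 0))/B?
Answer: -2062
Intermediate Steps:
C(B) = 1 (C(B) = (B/1)/B = (B*1)/B = B/B = 1)
G(A) = 2*A
-2060 - G(C(6)) = -2060 - 2 = -2062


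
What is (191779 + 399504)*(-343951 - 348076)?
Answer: -409183800641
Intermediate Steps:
(191779 + 399504)*(-343951 - 348076) = 591283*(-692027) = -409183800641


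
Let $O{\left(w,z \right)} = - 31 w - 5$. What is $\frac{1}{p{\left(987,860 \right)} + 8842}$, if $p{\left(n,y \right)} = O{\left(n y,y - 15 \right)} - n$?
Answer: $- \frac{1}{26305570} \approx -3.8015 \cdot 10^{-8}$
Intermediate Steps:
$O{\left(w,z \right)} = -5 - 31 w$
$p{\left(n,y \right)} = -5 - n - 31 n y$ ($p{\left(n,y \right)} = \left(-5 - 31 n y\right) - n = -5 - n - 31 n y$)
$\frac{1}{p{\left(987,860 \right)} + 8842} = \frac{1}{\left(-5 - 987 - 30597 \cdot 860\right) + 8842} = \frac{1}{\left(-5 - 987 - 26313420\right) + 8842} = \frac{1}{-26314412 + 8842} = \frac{1}{-26305570} = - \frac{1}{26305570}$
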